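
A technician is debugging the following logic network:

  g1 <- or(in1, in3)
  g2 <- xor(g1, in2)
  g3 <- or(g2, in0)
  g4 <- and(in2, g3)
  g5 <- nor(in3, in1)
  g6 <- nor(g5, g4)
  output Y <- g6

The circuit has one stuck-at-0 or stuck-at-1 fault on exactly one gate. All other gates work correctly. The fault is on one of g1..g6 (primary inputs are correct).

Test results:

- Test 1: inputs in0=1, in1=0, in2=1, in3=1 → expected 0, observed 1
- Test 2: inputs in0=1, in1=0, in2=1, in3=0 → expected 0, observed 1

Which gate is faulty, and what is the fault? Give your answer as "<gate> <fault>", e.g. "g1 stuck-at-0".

g6 stuck-at-1

Fault-free values for test 1 (in0=1, in1=0, in2=1, in3=1): g1=1, g2=0, g3=1, g4=1, g5=0, g6=0, giving Y=0. Observed 1.
Test 1: faults giving observed 1 are {g3 stuck-at-0, g4 stuck-at-0, g6 stuck-at-1}.
Test 2 (in0=1, in1=0, in2=1, in3=0): fault-free g1=0, g2=1, g3=1, g4=1, g5=1, g6=0 → 0; observed 1. Eliminates g3 stuck-at-0, g4 stuck-at-0.
Only g6 stuck-at-1 is consistent with every test.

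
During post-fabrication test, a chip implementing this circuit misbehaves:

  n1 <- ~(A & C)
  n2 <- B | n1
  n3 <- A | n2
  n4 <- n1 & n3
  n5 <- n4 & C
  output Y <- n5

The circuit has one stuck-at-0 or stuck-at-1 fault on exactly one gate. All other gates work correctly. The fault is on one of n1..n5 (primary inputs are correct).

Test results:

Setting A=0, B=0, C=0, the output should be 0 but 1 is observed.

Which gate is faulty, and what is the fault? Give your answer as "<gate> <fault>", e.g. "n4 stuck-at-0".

Fault-free values for test 1 (A=0, B=0, C=0): n1=1, n2=1, n3=1, n4=1, n5=0, giving Y=0. Observed 1.
Test 1: faults giving observed 1 are {n5 stuck-at-1}.
Only n5 stuck-at-1 is consistent with every test.

n5 stuck-at-1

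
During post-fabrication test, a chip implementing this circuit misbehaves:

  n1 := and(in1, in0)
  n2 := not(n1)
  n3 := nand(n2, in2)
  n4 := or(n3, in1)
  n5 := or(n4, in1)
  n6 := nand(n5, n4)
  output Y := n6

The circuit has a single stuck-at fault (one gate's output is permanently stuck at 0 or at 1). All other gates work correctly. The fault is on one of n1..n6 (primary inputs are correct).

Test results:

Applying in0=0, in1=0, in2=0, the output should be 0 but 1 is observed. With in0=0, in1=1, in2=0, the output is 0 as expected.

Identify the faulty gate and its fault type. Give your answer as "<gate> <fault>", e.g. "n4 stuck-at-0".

n3 stuck-at-0

Fault-free values for test 1 (in0=0, in1=0, in2=0): n1=0, n2=1, n3=1, n4=1, n5=1, n6=0, giving Y=0. Observed 1.
Test 1: faults giving observed 1 are {n3 stuck-at-0, n4 stuck-at-0, n5 stuck-at-0, n6 stuck-at-1}.
Test 2 (in0=0, in1=1, in2=0): fault-free n1=0, n2=1, n3=1, n4=1, n5=1, n6=0 → 0; observed 0. Eliminates n4 stuck-at-0, n5 stuck-at-0, n6 stuck-at-1.
Only n3 stuck-at-0 is consistent with every test.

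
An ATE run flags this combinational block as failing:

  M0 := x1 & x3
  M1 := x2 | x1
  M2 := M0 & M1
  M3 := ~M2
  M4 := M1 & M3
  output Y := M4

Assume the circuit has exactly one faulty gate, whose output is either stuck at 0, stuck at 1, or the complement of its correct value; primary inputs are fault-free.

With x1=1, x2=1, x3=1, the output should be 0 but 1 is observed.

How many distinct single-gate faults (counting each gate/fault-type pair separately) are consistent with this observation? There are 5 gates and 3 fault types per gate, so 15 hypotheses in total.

Fault-free: M0=1, M1=1, M2=1, M3=0, M4=0 → 0. Observed 1.
  M0: stuck-at-0, inverted output ✓; others ✗
  M1: none of the 3 fault types match ✗
  M2: stuck-at-0, inverted output ✓; others ✗
  M3: stuck-at-1, inverted output ✓; others ✗
  M4: stuck-at-1, inverted output ✓; others ✗
Consistent faults: {M0 stuck-at-0, M0 inverted output, M2 stuck-at-0, M2 inverted output, M3 stuck-at-1, M3 inverted output, M4 stuck-at-1, M4 inverted output} — 8 in all.

8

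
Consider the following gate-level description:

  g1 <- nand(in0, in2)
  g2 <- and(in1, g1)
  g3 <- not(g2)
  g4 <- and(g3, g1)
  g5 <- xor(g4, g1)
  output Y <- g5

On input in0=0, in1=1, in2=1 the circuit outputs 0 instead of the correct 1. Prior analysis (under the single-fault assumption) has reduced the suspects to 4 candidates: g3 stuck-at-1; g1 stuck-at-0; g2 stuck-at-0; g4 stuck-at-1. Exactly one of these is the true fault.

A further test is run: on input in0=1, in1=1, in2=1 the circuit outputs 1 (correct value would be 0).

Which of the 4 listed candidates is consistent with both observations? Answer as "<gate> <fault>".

g4 stuck-at-1

Evaluate each candidate on input in0=1, in1=1, in2=1:
  g3 stuck-at-1: g1=0, g2=0, g3=1 [stuck-at-1], g4=0, g5=0 → 0 — eliminated
  g1 stuck-at-0: g1=0 [stuck-at-0], g2=0, g3=1, g4=0, g5=0 → 0 — eliminated
  g2 stuck-at-0: g1=0, g2=0 [stuck-at-0], g3=1, g4=0, g5=0 → 0 — eliminated
  g4 stuck-at-1: g1=0, g2=0, g3=1, g4=1 [stuck-at-1], g5=1 → 1 — matches
Only g4 stuck-at-1 reproduces the observed 1.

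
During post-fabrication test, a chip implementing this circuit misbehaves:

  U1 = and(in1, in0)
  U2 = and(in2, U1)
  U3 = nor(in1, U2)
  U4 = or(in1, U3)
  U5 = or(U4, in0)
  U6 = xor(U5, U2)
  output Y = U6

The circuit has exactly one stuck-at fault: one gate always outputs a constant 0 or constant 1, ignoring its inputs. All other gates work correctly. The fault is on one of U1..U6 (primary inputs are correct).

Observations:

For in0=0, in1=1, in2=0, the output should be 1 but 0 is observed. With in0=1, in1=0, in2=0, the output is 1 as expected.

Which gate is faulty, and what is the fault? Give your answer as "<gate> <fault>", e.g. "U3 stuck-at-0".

Fault-free values for test 1 (in0=0, in1=1, in2=0): U1=0, U2=0, U3=0, U4=1, U5=1, U6=1, giving Y=1. Observed 0.
Test 1: faults giving observed 0 are {U2 stuck-at-1, U4 stuck-at-0, U5 stuck-at-0, U6 stuck-at-0}.
Test 2 (in0=1, in1=0, in2=0): fault-free U1=0, U2=0, U3=1, U4=1, U5=1, U6=1 → 1; observed 1. Eliminates U2 stuck-at-1, U5 stuck-at-0, U6 stuck-at-0.
Only U4 stuck-at-0 is consistent with every test.

U4 stuck-at-0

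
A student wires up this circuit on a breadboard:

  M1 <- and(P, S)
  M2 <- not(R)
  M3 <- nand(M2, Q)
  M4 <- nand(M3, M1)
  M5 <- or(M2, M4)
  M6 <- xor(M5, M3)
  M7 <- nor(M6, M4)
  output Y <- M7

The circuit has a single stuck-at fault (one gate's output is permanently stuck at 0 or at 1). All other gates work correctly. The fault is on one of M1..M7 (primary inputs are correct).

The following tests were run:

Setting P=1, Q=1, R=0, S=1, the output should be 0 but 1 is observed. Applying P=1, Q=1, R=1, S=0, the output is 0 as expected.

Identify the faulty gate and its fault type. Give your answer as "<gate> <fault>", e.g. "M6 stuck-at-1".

Fault-free values for test 1 (P=1, Q=1, R=0, S=1): M1=1, M2=1, M3=0, M4=1, M5=1, M6=1, M7=0, giving Y=0. Observed 1.
Test 1: faults giving observed 1 are {M3 stuck-at-1, M7 stuck-at-1}.
Test 2 (P=1, Q=1, R=1, S=0): fault-free M1=0, M2=0, M3=1, M4=1, M5=1, M6=0, M7=0 → 0; observed 0. Eliminates M7 stuck-at-1.
Only M3 stuck-at-1 is consistent with every test.

M3 stuck-at-1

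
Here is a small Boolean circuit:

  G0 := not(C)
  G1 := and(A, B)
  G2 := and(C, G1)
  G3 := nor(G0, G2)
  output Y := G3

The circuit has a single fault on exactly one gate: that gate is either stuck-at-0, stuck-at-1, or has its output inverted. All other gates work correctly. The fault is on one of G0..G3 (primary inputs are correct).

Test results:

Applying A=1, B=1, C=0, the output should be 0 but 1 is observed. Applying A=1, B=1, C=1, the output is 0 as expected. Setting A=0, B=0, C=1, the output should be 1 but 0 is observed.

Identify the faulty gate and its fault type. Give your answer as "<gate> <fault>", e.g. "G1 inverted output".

G0 inverted output

Fault-free values for test 1 (A=1, B=1, C=0): G0=1, G1=1, G2=0, G3=0, giving Y=0. Observed 1.
Test 1: faults giving observed 1 are {G0 stuck-at-0, G0 inverted output, G3 stuck-at-1, G3 inverted output}.
Test 2 (A=1, B=1, C=1): fault-free G0=0, G1=1, G2=1, G3=0 → 0; observed 0. Eliminates G3 stuck-at-1, G3 inverted output.
Test 3 (A=0, B=0, C=1): fault-free G0=0, G1=0, G2=0, G3=1 → 1; observed 0. Eliminates G0 stuck-at-0.
Only G0 inverted output is consistent with every test.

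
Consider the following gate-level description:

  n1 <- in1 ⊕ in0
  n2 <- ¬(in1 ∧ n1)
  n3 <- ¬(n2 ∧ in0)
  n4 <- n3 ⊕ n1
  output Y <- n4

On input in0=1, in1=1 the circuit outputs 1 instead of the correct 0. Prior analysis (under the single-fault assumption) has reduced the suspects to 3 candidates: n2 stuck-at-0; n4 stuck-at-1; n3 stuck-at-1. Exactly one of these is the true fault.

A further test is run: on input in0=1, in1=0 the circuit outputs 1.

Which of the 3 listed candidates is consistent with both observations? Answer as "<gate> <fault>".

n4 stuck-at-1

Evaluate each candidate on input in0=1, in1=0:
  n2 stuck-at-0: n1=1, n2=0 [stuck-at-0], n3=1, n4=0 → 0 — eliminated
  n4 stuck-at-1: n1=1, n2=1, n3=0, n4=1 [stuck-at-1] → 1 — matches
  n3 stuck-at-1: n1=1, n2=1, n3=1 [stuck-at-1], n4=0 → 0 — eliminated
Only n4 stuck-at-1 reproduces the observed 1.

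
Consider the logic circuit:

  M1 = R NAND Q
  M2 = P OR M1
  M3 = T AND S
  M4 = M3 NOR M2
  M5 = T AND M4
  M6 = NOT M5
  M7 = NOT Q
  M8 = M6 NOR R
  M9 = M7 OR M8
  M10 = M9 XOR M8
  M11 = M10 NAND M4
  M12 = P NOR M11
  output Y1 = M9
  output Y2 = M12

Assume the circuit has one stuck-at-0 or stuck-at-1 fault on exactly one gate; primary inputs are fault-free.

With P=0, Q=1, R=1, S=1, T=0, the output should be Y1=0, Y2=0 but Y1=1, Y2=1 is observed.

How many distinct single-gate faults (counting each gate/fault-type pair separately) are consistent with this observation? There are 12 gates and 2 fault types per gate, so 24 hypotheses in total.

2

Fault-free: M1=0, M2=0, M3=0, M4=1, M5=0, M6=1, M7=0, M8=0, M9=0, M10=0, M11=1, M12=0 → Y1=0, Y2=0. Observed Y1=1, Y2=1.
  M1: none of the 2 fault types match ✗
  M2: none of the 2 fault types match ✗
  M3: none of the 2 fault types match ✗
  M4: none of the 2 fault types match ✗
  M5: none of the 2 fault types match ✗
  M6: none of the 2 fault types match ✗
  M7: stuck-at-1 ✓; others ✗
  M8: none of the 2 fault types match ✗
  M9: stuck-at-1 ✓; others ✗
  M10: none of the 2 fault types match ✗
  M11: none of the 2 fault types match ✗
  M12: none of the 2 fault types match ✗
Consistent faults: {M7 stuck-at-1, M9 stuck-at-1} — 2 in all.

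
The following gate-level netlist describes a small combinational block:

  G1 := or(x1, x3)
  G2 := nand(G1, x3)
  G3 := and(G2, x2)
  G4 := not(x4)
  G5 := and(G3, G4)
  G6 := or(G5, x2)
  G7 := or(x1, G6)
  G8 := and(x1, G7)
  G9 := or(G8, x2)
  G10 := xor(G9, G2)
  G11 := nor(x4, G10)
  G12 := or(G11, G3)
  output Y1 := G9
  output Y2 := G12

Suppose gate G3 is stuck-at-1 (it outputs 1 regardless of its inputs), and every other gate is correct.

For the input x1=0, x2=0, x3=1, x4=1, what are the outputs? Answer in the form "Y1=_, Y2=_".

Y1=0, Y2=1

Propagate with G3 forced: G1=1, G2=0, G3=1 [stuck-at-1], G4=0, G5=0, G6=0, G7=0, G8=0, G9=0, G10=0, G11=0, G12=1.
So the outputs are Y1=0, Y2=1. (Without the fault they would be Y1=0, Y2=0.)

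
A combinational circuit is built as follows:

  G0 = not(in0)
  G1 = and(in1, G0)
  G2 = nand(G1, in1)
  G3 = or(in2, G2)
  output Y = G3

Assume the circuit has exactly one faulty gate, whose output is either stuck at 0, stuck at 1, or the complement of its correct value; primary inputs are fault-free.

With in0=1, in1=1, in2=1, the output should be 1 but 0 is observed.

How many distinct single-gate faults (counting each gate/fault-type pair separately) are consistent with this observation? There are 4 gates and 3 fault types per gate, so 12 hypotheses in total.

2

Fault-free: G0=0, G1=0, G2=1, G3=1 → 1. Observed 0.
  G0 stuck-at-0: output 1 ✗
  G0 stuck-at-1: output 1 ✗
  G0 inverted output: output 1 ✗
  G1 stuck-at-0: output 1 ✗
  G1 stuck-at-1: output 1 ✗
  G1 inverted output: output 1 ✗
  G2 stuck-at-0: output 1 ✗
  G2 stuck-at-1: output 1 ✗
  G2 inverted output: output 1 ✗
  G3 stuck-at-0: output 0 ✓
  G3 stuck-at-1: output 1 ✗
  G3 inverted output: output 0 ✓
Consistent faults: {G3 stuck-at-0, G3 inverted output} — 2 in all.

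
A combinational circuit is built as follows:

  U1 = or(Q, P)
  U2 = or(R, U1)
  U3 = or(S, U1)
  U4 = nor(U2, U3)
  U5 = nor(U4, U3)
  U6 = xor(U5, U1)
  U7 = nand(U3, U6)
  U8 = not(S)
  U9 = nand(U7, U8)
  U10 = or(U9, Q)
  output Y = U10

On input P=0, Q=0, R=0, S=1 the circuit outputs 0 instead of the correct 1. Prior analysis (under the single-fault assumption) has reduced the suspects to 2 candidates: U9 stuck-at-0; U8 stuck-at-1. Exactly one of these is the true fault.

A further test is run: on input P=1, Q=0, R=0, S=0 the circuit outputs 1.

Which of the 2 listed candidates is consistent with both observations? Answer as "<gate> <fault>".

U8 stuck-at-1

Evaluate each candidate on input P=1, Q=0, R=0, S=0:
  U9 stuck-at-0: U1=1, U2=1, U3=1, U4=0, U5=0, U6=1, U7=0, U8=1, U9=0 [stuck-at-0], U10=0 → 0 — eliminated
  U8 stuck-at-1: U1=1, U2=1, U3=1, U4=0, U5=0, U6=1, U7=0, U8=1 [stuck-at-1], U9=1, U10=1 → 1 — matches
Only U8 stuck-at-1 reproduces the observed 1.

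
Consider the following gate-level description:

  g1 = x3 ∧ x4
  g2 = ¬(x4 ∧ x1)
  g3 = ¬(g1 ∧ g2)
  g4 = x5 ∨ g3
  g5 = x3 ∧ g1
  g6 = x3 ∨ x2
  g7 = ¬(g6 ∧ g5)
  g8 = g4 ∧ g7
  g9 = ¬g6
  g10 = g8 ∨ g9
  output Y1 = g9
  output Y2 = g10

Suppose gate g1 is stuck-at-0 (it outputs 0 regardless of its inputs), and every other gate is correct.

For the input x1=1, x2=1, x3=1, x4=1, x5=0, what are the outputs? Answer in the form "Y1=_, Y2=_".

Propagate with g1 forced: g1=0 [stuck-at-0], g2=0, g3=1, g4=1, g5=0, g6=1, g7=1, g8=1, g9=0, g10=1.
So the outputs are Y1=0, Y2=1. (Without the fault they would be Y1=0, Y2=0.)

Y1=0, Y2=1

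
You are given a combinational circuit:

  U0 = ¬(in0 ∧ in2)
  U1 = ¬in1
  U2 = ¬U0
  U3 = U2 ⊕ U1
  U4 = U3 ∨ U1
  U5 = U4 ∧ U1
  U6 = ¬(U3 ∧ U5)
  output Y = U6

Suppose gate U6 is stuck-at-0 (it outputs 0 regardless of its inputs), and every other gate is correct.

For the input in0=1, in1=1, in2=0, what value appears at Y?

0

Propagate with U6 forced: U0=1, U1=0, U2=0, U3=0, U4=0, U5=0, U6=0 [stuck-at-0].
So Y = 0. (Without the fault it would be 1.)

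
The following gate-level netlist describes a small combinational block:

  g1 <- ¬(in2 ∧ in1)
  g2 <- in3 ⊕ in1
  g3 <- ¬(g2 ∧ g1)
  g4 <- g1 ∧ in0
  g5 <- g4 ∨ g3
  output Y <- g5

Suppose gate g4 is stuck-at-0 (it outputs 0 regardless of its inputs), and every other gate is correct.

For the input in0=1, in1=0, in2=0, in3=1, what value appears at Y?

Propagate with g4 forced: g1=1, g2=1, g3=0, g4=0 [stuck-at-0], g5=0.
So Y = 0. (Without the fault it would be 1.)

0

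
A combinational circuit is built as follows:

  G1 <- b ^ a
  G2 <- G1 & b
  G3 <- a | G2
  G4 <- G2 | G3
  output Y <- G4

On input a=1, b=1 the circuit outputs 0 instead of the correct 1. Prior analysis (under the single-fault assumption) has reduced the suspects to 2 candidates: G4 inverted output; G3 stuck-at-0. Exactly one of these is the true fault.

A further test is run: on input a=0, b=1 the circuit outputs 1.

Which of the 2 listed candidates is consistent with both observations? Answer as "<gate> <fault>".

G3 stuck-at-0

Evaluate each candidate on input a=0, b=1:
  G4 inverted output: G1=1, G2=1, G3=1, G4=0 [inverted output] → 0 — eliminated
  G3 stuck-at-0: G1=1, G2=1, G3=0 [stuck-at-0], G4=1 → 1 — matches
Only G3 stuck-at-0 reproduces the observed 1.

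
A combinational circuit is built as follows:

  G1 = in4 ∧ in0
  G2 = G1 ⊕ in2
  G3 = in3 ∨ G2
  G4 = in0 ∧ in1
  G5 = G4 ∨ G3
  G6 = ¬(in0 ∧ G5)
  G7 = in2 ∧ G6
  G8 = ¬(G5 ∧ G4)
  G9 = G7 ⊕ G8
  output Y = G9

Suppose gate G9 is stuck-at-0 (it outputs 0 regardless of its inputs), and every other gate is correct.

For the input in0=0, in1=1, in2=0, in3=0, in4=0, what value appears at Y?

Propagate with G9 forced: G1=0, G2=0, G3=0, G4=0, G5=0, G6=1, G7=0, G8=1, G9=0 [stuck-at-0].
So Y = 0. (Without the fault it would be 1.)

0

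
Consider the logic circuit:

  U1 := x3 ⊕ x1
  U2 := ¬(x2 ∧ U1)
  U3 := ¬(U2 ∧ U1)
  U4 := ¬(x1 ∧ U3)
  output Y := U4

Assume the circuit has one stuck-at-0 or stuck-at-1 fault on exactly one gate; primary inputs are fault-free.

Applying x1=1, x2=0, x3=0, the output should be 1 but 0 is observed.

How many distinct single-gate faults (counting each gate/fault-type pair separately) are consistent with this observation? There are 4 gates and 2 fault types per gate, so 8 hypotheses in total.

Fault-free: U1=1, U2=1, U3=0, U4=1 → 1. Observed 0.
  U1 stuck-at-0: output 0 ✓
  U1 stuck-at-1: output 1 ✗
  U2 stuck-at-0: output 0 ✓
  U2 stuck-at-1: output 1 ✗
  U3 stuck-at-0: output 1 ✗
  U3 stuck-at-1: output 0 ✓
  U4 stuck-at-0: output 0 ✓
  U4 stuck-at-1: output 1 ✗
Consistent faults: {U1 stuck-at-0, U2 stuck-at-0, U3 stuck-at-1, U4 stuck-at-0} — 4 in all.

4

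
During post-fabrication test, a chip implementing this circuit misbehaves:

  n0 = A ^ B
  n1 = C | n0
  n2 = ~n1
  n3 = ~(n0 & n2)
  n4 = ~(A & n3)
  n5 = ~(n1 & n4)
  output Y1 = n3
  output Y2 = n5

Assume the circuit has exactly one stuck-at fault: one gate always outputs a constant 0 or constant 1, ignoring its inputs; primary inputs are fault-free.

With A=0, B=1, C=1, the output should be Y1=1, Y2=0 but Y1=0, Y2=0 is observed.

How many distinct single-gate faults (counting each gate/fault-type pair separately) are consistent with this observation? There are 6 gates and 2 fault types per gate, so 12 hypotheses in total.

Fault-free: n0=1, n1=1, n2=0, n3=1, n4=1, n5=0 → Y1=1, Y2=0. Observed Y1=0, Y2=0.
  n0 stuck-at-0: output Y1=1, Y2=0 ✗
  n0 stuck-at-1: output Y1=1, Y2=0 ✗
  n1 stuck-at-0: output Y1=0, Y2=1 ✗
  n1 stuck-at-1: output Y1=1, Y2=0 ✗
  n2 stuck-at-0: output Y1=1, Y2=0 ✗
  n2 stuck-at-1: output Y1=0, Y2=0 ✓
  n3 stuck-at-0: output Y1=0, Y2=0 ✓
  n3 stuck-at-1: output Y1=1, Y2=0 ✗
  n4 stuck-at-0: output Y1=1, Y2=1 ✗
  n4 stuck-at-1: output Y1=1, Y2=0 ✗
  n5 stuck-at-0: output Y1=1, Y2=0 ✗
  n5 stuck-at-1: output Y1=1, Y2=1 ✗
Consistent faults: {n2 stuck-at-1, n3 stuck-at-0} — 2 in all.

2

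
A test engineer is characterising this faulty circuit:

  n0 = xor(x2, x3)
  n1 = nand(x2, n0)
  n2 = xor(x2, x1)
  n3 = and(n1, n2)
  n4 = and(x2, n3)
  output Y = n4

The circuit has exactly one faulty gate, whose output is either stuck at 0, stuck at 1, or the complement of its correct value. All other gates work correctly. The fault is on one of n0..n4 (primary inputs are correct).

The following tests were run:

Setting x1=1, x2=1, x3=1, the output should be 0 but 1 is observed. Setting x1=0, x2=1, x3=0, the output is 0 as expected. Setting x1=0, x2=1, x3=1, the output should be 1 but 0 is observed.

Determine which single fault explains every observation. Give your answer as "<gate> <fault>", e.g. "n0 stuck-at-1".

Fault-free values for test 1 (x1=1, x2=1, x3=1): n0=0, n1=1, n2=0, n3=0, n4=0, giving Y=0. Observed 1.
Test 1: faults giving observed 1 are {n2 stuck-at-1, n2 inverted output, n3 stuck-at-1, n3 inverted output, n4 stuck-at-1, n4 inverted output}.
Test 2 (x1=0, x2=1, x3=0): fault-free n0=1, n1=0, n2=1, n3=0, n4=0 → 0; observed 0. Eliminates n3 stuck-at-1, n3 inverted output, n4 stuck-at-1, n4 inverted output.
Test 3 (x1=0, x2=1, x3=1): fault-free n0=0, n1=1, n2=1, n3=1, n4=1 → 1; observed 0. Eliminates n2 stuck-at-1.
Only n2 inverted output is consistent with every test.

n2 inverted output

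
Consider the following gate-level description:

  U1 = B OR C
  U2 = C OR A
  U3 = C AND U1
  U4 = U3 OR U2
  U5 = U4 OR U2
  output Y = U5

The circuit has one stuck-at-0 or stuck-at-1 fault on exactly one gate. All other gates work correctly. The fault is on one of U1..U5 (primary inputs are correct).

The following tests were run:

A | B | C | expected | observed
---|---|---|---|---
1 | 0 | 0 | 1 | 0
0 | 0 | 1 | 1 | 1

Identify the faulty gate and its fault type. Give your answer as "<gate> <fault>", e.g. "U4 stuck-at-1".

Fault-free values for test 1 (A=1, B=0, C=0): U1=0, U2=1, U3=0, U4=1, U5=1, giving Y=1. Observed 0.
Test 1: faults giving observed 0 are {U2 stuck-at-0, U5 stuck-at-0}.
Test 2 (A=0, B=0, C=1): fault-free U1=1, U2=1, U3=1, U4=1, U5=1 → 1; observed 1. Eliminates U5 stuck-at-0.
Only U2 stuck-at-0 is consistent with every test.

U2 stuck-at-0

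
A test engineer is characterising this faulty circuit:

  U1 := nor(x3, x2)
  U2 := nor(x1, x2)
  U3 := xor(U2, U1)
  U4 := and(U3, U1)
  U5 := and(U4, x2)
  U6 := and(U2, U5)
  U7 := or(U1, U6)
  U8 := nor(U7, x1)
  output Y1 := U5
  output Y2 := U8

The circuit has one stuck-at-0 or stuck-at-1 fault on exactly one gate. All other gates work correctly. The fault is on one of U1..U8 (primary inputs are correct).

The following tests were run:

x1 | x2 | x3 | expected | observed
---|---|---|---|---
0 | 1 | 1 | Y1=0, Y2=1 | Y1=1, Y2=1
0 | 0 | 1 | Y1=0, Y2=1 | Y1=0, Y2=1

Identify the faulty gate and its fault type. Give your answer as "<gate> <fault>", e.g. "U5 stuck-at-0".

U4 stuck-at-1

Fault-free values for test 1 (x1=0, x2=1, x3=1): U1=0, U2=0, U3=0, U4=0, U5=0, U6=0, U7=0, U8=1, giving Y1=0, Y2=1. Observed Y1=1, Y2=1.
Test 1: faults giving observed Y1=1, Y2=1 are {U4 stuck-at-1, U5 stuck-at-1}.
Test 2 (x1=0, x2=0, x3=1): fault-free U1=0, U2=1, U3=1, U4=0, U5=0, U6=0, U7=0, U8=1 → Y1=0, Y2=1; observed Y1=0, Y2=1. Eliminates U5 stuck-at-1.
Only U4 stuck-at-1 is consistent with every test.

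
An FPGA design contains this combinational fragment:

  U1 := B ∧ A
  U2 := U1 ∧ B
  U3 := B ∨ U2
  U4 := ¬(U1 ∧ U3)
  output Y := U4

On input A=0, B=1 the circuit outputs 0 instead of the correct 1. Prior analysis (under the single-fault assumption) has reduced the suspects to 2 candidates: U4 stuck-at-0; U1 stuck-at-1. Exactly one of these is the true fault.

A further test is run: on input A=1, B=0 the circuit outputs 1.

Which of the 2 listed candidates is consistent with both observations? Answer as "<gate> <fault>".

Evaluate each candidate on input A=1, B=0:
  U4 stuck-at-0: U1=0, U2=0, U3=0, U4=0 [stuck-at-0] → 0 — eliminated
  U1 stuck-at-1: U1=1 [stuck-at-1], U2=0, U3=0, U4=1 → 1 — matches
Only U1 stuck-at-1 reproduces the observed 1.

U1 stuck-at-1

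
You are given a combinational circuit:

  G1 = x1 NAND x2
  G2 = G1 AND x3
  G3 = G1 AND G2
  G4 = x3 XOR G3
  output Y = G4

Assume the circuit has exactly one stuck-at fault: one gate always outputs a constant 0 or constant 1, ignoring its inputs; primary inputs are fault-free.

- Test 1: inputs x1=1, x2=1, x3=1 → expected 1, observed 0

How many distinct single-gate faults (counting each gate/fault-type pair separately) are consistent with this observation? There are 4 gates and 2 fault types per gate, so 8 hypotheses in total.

Fault-free: G1=0, G2=0, G3=0, G4=1 → 1. Observed 0.
  G1 stuck-at-0: output 1 ✗
  G1 stuck-at-1: output 0 ✓
  G2 stuck-at-0: output 1 ✗
  G2 stuck-at-1: output 1 ✗
  G3 stuck-at-0: output 1 ✗
  G3 stuck-at-1: output 0 ✓
  G4 stuck-at-0: output 0 ✓
  G4 stuck-at-1: output 1 ✗
Consistent faults: {G1 stuck-at-1, G3 stuck-at-1, G4 stuck-at-0} — 3 in all.

3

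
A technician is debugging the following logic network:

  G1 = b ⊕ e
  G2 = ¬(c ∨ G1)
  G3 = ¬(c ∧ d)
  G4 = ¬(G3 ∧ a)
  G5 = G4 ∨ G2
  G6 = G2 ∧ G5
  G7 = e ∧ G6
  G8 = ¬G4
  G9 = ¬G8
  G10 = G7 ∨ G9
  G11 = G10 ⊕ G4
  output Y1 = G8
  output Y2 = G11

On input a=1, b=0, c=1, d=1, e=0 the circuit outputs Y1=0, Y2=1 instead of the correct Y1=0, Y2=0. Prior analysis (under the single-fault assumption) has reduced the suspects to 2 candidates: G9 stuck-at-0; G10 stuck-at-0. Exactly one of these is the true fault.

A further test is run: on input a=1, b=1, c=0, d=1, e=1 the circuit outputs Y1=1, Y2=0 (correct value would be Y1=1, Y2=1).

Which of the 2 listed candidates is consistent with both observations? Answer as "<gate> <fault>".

Evaluate each candidate on input a=1, b=1, c=0, d=1, e=1:
  G9 stuck-at-0: G1=0, G2=1, G3=1, G4=0, G5=1, G6=1, G7=1, G8=1, G9=0 [stuck-at-0], G10=1, G11=1 → Y1=1, Y2=1 — eliminated
  G10 stuck-at-0: G1=0, G2=1, G3=1, G4=0, G5=1, G6=1, G7=1, G8=1, G9=0, G10=0 [stuck-at-0], G11=0 → Y1=1, Y2=0 — matches
Only G10 stuck-at-0 reproduces the observed Y1=1, Y2=0.

G10 stuck-at-0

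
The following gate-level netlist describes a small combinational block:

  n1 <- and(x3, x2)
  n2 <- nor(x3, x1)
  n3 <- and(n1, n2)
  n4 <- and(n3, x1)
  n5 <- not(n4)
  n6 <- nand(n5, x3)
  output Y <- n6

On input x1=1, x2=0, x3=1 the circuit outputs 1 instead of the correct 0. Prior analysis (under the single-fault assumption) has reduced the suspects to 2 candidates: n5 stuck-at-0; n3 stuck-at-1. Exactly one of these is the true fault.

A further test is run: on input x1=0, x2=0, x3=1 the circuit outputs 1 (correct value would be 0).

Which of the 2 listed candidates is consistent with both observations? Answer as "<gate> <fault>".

Evaluate each candidate on input x1=0, x2=0, x3=1:
  n5 stuck-at-0: n1=0, n2=0, n3=0, n4=0, n5=0 [stuck-at-0], n6=1 → 1 — matches
  n3 stuck-at-1: n1=0, n2=0, n3=1 [stuck-at-1], n4=0, n5=1, n6=0 → 0 — eliminated
Only n5 stuck-at-0 reproduces the observed 1.

n5 stuck-at-0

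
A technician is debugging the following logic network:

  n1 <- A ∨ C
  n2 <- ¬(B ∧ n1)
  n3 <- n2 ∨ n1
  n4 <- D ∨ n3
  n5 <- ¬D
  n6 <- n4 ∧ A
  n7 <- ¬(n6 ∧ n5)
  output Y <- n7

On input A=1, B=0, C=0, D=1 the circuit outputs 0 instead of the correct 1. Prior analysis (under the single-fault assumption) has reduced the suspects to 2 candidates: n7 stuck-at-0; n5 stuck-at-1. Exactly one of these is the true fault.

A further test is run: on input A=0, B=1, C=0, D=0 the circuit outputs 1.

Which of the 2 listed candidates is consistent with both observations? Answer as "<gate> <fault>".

n5 stuck-at-1

Evaluate each candidate on input A=0, B=1, C=0, D=0:
  n7 stuck-at-0: n1=0, n2=1, n3=1, n4=1, n5=1, n6=0, n7=0 [stuck-at-0] → 0 — eliminated
  n5 stuck-at-1: n1=0, n2=1, n3=1, n4=1, n5=1 [stuck-at-1], n6=0, n7=1 → 1 — matches
Only n5 stuck-at-1 reproduces the observed 1.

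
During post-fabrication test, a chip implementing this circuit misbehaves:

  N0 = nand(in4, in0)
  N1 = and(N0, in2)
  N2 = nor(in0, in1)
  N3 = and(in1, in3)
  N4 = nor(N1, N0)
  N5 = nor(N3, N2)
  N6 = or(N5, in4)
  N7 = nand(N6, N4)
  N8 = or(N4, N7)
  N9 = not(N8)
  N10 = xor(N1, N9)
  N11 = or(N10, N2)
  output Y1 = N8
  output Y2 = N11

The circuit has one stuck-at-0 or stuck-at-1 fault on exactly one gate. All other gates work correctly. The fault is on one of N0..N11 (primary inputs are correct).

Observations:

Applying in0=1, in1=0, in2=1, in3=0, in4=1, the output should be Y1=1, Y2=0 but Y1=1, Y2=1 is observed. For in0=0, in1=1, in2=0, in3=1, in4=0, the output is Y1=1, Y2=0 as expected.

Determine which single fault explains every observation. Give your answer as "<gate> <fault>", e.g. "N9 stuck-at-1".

Fault-free values for test 1 (in0=1, in1=0, in2=1, in3=0, in4=1): N0=0, N1=0, N2=0, N3=0, N4=1, N5=1, N6=1, N7=0, N8=1, N9=0, N10=0, N11=0, giving Y1=1, Y2=0. Observed Y1=1, Y2=1.
Test 1: faults giving observed Y1=1, Y2=1 are {N0 stuck-at-1, N1 stuck-at-1, N2 stuck-at-1, N9 stuck-at-1, N10 stuck-at-1, N11 stuck-at-1}.
Test 2 (in0=0, in1=1, in2=0, in3=1, in4=0): fault-free N0=1, N1=0, N2=0, N3=1, N4=0, N5=0, N6=0, N7=1, N8=1, N9=0, N10=0, N11=0 → Y1=1, Y2=0; observed Y1=1, Y2=0. Eliminates N1 stuck-at-1, N2 stuck-at-1, N9 stuck-at-1, N10 stuck-at-1, N11 stuck-at-1.
Only N0 stuck-at-1 is consistent with every test.

N0 stuck-at-1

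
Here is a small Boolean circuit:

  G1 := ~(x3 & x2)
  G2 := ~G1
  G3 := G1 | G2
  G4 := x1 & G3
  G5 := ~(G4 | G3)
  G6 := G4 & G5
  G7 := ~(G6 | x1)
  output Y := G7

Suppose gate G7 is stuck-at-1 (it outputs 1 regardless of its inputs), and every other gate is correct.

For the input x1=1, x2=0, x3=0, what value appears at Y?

1

Propagate with G7 forced: G1=1, G2=0, G3=1, G4=1, G5=0, G6=0, G7=1 [stuck-at-1].
So Y = 1. (Without the fault it would be 0.)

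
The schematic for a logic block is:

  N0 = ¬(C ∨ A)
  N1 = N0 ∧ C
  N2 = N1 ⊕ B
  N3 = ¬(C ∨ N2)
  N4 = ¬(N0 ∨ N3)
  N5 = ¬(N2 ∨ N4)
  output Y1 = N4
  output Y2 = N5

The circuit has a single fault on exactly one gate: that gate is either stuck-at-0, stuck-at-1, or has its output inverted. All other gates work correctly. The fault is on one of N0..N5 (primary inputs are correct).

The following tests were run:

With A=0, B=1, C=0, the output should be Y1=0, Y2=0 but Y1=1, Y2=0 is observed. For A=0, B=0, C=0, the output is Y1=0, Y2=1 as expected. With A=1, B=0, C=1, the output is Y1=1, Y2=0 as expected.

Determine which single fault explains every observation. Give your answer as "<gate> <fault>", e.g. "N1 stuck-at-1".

N0 stuck-at-0

Fault-free values for test 1 (A=0, B=1, C=0): N0=1, N1=0, N2=1, N3=0, N4=0, N5=0, giving Y1=0, Y2=0. Observed Y1=1, Y2=0.
Test 1: faults giving observed Y1=1, Y2=0 are {N0 stuck-at-0, N0 inverted output, N4 stuck-at-1, N4 inverted output}.
Test 2 (A=0, B=0, C=0): fault-free N0=1, N1=0, N2=0, N3=1, N4=0, N5=1 → Y1=0, Y2=1; observed Y1=0, Y2=1. Eliminates N4 stuck-at-1, N4 inverted output.
Test 3 (A=1, B=0, C=1): fault-free N0=0, N1=0, N2=0, N3=0, N4=1, N5=0 → Y1=1, Y2=0; observed Y1=1, Y2=0. Eliminates N0 inverted output.
Only N0 stuck-at-0 is consistent with every test.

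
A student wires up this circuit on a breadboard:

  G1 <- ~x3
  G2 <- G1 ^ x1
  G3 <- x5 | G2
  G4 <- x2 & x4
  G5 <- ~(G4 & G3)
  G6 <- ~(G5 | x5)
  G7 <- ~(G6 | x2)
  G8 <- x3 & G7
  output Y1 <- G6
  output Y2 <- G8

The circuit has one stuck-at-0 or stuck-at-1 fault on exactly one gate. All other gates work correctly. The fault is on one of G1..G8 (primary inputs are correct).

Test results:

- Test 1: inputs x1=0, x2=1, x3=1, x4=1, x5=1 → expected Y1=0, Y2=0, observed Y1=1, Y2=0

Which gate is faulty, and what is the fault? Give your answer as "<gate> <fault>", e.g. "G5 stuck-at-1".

Fault-free values for test 1 (x1=0, x2=1, x3=1, x4=1, x5=1): G1=0, G2=0, G3=1, G4=1, G5=0, G6=0, G7=0, G8=0, giving Y1=0, Y2=0. Observed Y1=1, Y2=0.
Test 1: faults giving observed Y1=1, Y2=0 are {G6 stuck-at-1}.
Only G6 stuck-at-1 is consistent with every test.

G6 stuck-at-1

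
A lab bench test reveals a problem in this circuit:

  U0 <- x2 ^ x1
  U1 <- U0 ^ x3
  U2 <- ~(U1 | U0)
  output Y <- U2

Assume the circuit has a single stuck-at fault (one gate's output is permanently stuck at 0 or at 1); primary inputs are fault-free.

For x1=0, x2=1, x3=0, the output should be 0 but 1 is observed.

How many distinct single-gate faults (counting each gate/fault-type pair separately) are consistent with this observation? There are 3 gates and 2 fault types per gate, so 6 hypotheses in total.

2

Fault-free: U0=1, U1=1, U2=0 → 0. Observed 1.
  U0 stuck-at-0: output 1 ✓
  U0 stuck-at-1: output 0 ✗
  U1 stuck-at-0: output 0 ✗
  U1 stuck-at-1: output 0 ✗
  U2 stuck-at-0: output 0 ✗
  U2 stuck-at-1: output 1 ✓
Consistent faults: {U0 stuck-at-0, U2 stuck-at-1} — 2 in all.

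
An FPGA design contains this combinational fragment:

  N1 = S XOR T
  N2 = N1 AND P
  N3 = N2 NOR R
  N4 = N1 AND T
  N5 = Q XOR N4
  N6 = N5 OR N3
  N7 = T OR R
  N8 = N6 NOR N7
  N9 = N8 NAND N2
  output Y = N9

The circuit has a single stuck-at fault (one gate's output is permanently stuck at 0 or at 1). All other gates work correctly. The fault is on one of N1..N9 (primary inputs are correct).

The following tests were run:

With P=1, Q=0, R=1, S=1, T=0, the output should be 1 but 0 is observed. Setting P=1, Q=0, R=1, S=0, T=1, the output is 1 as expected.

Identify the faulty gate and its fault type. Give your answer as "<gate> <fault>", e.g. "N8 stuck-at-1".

N7 stuck-at-0

Fault-free values for test 1 (P=1, Q=0, R=1, S=1, T=0): N1=1, N2=1, N3=0, N4=0, N5=0, N6=0, N7=1, N8=0, N9=1, giving Y=1. Observed 0.
Test 1: faults giving observed 0 are {N7 stuck-at-0, N8 stuck-at-1, N9 stuck-at-0}.
Test 2 (P=1, Q=0, R=1, S=0, T=1): fault-free N1=1, N2=1, N3=0, N4=1, N5=1, N6=1, N7=1, N8=0, N9=1 → 1; observed 1. Eliminates N8 stuck-at-1, N9 stuck-at-0.
Only N7 stuck-at-0 is consistent with every test.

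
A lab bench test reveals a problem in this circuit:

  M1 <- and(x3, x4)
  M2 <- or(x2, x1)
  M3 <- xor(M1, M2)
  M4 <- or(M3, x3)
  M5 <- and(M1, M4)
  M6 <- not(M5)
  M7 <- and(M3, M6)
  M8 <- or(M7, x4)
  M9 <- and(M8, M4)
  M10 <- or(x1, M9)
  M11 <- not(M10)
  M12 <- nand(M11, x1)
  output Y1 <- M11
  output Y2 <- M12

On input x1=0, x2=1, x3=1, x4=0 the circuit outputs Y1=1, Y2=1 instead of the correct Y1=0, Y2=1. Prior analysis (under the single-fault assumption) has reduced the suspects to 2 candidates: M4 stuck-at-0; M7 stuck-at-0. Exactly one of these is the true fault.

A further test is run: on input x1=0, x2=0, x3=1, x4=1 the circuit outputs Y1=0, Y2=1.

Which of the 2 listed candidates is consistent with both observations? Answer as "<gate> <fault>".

Evaluate each candidate on input x1=0, x2=0, x3=1, x4=1:
  M4 stuck-at-0: M1=1, M2=0, M3=1, M4=0 [stuck-at-0], M5=0, M6=1, M7=1, M8=1, M9=0, M10=0, M11=1, M12=1 → Y1=1, Y2=1 — eliminated
  M7 stuck-at-0: M1=1, M2=0, M3=1, M4=1, M5=1, M6=0, M7=0 [stuck-at-0], M8=1, M9=1, M10=1, M11=0, M12=1 → Y1=0, Y2=1 — matches
Only M7 stuck-at-0 reproduces the observed Y1=0, Y2=1.

M7 stuck-at-0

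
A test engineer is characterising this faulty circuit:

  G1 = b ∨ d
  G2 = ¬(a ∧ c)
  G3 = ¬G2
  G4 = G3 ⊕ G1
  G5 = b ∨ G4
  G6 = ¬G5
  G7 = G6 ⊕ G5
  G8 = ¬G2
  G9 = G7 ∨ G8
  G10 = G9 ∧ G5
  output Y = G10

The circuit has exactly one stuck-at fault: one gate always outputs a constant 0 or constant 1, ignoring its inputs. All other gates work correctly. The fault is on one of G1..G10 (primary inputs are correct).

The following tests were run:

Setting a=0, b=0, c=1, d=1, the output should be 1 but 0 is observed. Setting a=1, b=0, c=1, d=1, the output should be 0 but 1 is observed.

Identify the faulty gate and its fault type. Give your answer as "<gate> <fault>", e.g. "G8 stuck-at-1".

G1 stuck-at-0

Fault-free values for test 1 (a=0, b=0, c=1, d=1): G1=1, G2=1, G3=0, G4=1, G5=1, G6=0, G7=1, G8=0, G9=1, G10=1, giving Y=1. Observed 0.
Test 1: faults giving observed 0 are {G1 stuck-at-0, G2 stuck-at-0, G3 stuck-at-1, G4 stuck-at-0, G5 stuck-at-0, G6 stuck-at-1, G7 stuck-at-0, G9 stuck-at-0, G10 stuck-at-0}.
Test 2 (a=1, b=0, c=1, d=1): fault-free G1=1, G2=0, G3=1, G4=0, G5=0, G6=1, G7=1, G8=1, G9=1, G10=0 → 0; observed 1. Eliminates G2 stuck-at-0, G3 stuck-at-1, G4 stuck-at-0, G5 stuck-at-0, G6 stuck-at-1, G7 stuck-at-0, G9 stuck-at-0, G10 stuck-at-0.
Only G1 stuck-at-0 is consistent with every test.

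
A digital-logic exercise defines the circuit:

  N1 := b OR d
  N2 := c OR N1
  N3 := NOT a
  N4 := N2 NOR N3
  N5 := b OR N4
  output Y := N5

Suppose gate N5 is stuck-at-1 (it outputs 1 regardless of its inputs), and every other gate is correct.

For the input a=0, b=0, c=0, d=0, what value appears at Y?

1

Propagate with N5 forced: N1=0, N2=0, N3=1, N4=0, N5=1 [stuck-at-1].
So Y = 1. (Without the fault it would be 0.)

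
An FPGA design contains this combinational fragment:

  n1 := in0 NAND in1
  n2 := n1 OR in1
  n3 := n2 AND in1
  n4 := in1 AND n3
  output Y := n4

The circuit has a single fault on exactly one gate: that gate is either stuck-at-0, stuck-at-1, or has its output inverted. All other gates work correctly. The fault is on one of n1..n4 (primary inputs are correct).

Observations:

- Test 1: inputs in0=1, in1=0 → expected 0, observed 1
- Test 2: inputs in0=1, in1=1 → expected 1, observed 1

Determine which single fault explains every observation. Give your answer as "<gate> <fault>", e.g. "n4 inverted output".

Fault-free values for test 1 (in0=1, in1=0): n1=1, n2=1, n3=0, n4=0, giving Y=0. Observed 1.
Test 1: faults giving observed 1 are {n4 stuck-at-1, n4 inverted output}.
Test 2 (in0=1, in1=1): fault-free n1=0, n2=1, n3=1, n4=1 → 1; observed 1. Eliminates n4 inverted output.
Only n4 stuck-at-1 is consistent with every test.

n4 stuck-at-1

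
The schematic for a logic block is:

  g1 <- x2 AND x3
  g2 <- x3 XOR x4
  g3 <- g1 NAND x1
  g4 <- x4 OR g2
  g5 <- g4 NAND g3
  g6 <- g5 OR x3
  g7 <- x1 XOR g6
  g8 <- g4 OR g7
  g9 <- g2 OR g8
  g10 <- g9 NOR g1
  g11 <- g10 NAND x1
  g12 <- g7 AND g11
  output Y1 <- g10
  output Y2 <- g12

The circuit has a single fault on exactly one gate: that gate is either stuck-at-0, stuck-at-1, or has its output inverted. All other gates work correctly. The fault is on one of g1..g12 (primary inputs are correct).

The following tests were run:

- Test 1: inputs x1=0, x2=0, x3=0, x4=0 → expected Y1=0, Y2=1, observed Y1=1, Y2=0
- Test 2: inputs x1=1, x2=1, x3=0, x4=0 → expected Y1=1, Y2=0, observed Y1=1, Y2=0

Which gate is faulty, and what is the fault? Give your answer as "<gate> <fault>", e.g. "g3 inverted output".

g7 stuck-at-0

Fault-free values for test 1 (x1=0, x2=0, x3=0, x4=0): g1=0, g2=0, g3=1, g4=0, g5=1, g6=1, g7=1, g8=1, g9=1, g10=0, g11=1, g12=1, giving Y1=0, Y2=1. Observed Y1=1, Y2=0.
Test 1: faults giving observed Y1=1, Y2=0 are {g5 stuck-at-0, g5 inverted output, g6 stuck-at-0, g6 inverted output, g7 stuck-at-0, g7 inverted output}.
Test 2 (x1=1, x2=1, x3=0, x4=0): fault-free g1=0, g2=0, g3=1, g4=0, g5=1, g6=1, g7=0, g8=0, g9=0, g10=1, g11=0, g12=0 → Y1=1, Y2=0; observed Y1=1, Y2=0. Eliminates g5 stuck-at-0, g5 inverted output, g6 stuck-at-0, g6 inverted output, g7 inverted output.
Only g7 stuck-at-0 is consistent with every test.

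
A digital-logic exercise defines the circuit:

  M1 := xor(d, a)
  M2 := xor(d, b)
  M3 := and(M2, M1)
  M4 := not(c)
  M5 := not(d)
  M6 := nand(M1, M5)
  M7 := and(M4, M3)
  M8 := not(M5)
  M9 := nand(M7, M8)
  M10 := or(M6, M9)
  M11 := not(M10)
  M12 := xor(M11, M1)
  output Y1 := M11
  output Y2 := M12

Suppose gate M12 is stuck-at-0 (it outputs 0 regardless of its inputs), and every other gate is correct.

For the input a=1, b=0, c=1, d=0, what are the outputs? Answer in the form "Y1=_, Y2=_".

Propagate with M12 forced: M1=1, M2=0, M3=0, M4=0, M5=1, M6=0, M7=0, M8=0, M9=1, M10=1, M11=0, M12=0 [stuck-at-0].
So the outputs are Y1=0, Y2=0. (Without the fault they would be Y1=0, Y2=1.)

Y1=0, Y2=0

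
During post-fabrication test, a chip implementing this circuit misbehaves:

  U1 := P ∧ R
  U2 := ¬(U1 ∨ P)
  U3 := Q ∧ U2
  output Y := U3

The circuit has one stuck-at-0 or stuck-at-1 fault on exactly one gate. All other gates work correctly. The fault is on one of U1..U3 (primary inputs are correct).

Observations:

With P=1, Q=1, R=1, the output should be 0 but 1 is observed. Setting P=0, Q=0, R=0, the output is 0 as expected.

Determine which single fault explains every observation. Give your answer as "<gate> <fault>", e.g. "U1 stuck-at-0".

U2 stuck-at-1

Fault-free values for test 1 (P=1, Q=1, R=1): U1=1, U2=0, U3=0, giving Y=0. Observed 1.
Test 1: faults giving observed 1 are {U2 stuck-at-1, U3 stuck-at-1}.
Test 2 (P=0, Q=0, R=0): fault-free U1=0, U2=1, U3=0 → 0; observed 0. Eliminates U3 stuck-at-1.
Only U2 stuck-at-1 is consistent with every test.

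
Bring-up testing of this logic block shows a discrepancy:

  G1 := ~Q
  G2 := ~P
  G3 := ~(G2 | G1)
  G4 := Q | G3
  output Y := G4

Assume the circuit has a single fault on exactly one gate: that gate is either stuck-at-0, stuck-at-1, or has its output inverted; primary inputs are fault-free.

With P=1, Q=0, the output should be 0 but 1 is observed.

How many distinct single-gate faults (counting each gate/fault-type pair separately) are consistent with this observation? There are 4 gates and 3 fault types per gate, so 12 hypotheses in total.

Fault-free: G1=1, G2=0, G3=0, G4=0 → 0. Observed 1.
  G1 stuck-at-0: output 1 ✓
  G1 stuck-at-1: output 0 ✗
  G1 inverted output: output 1 ✓
  G2 stuck-at-0: output 0 ✗
  G2 stuck-at-1: output 0 ✗
  G2 inverted output: output 0 ✗
  G3 stuck-at-0: output 0 ✗
  G3 stuck-at-1: output 1 ✓
  G3 inverted output: output 1 ✓
  G4 stuck-at-0: output 0 ✗
  G4 stuck-at-1: output 1 ✓
  G4 inverted output: output 1 ✓
Consistent faults: {G1 stuck-at-0, G1 inverted output, G3 stuck-at-1, G3 inverted output, G4 stuck-at-1, G4 inverted output} — 6 in all.

6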